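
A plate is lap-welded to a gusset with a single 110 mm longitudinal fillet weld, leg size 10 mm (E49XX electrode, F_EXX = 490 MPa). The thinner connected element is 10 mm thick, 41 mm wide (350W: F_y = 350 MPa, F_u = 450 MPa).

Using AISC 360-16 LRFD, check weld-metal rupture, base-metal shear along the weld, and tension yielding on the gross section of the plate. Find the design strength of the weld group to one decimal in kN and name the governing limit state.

Weld metal: throat = 0.707×10 = 7.07 mm, L = 110 mm. φR_n = 0.75 × 0.6 × 490 × 7.07 × 110 = 171.5 kN.
Base metal shear (10 mm plate): yield φR_n = 1.0×0.6×350×10×110 = 231.0 kN; rupture φR_n = 0.75×0.6×450×10×110 = 222.8 kN; take 222.8 kN (rupture).
Tension yield (gross): A_g = 41×10 = 410 mm². φR_n = 0.90 × 350 × 410 = 129.2 kN.
Governing: min(171.5, 222.8, 129.2) = 129.2 kN → gross-section yield.

129.2 kN (gross-section yield governs)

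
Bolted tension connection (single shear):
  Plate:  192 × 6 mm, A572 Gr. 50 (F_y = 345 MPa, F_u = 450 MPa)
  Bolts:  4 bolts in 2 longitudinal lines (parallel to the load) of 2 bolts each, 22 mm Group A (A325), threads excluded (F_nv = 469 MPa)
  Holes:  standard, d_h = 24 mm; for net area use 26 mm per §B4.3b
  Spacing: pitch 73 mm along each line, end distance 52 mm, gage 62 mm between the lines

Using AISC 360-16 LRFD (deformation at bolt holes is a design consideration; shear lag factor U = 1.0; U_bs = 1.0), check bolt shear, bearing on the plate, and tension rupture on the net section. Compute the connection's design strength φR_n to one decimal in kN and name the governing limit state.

283.5 kN (net-section rupture governs)

Bolt shear: A_b = π(22)²/4 = 380.13 mm². φR_n = 0.75 × 469 × 380.13 × 4 × 1 = 534.8 kN.
Bearing (6 mm plate, F_u = 450 MPa): end bolts L_c = 52 − 24/2 = 40, R_n = min(1.2×40×6×450, 2.4×22×6×450) = 129.6 kN/bolt; interior L_c = 73 − 24 = 49, R_n = 142.56 kN/bolt. φR_n = 0.75 × (2×129.6 + 2×142.56) = 408.2 kN.
Tension rupture (net): A_n = (192 − 2×26)×6 = 840 mm² (U = 1.0, A_e = A_n). φR_n = 0.75 × 450 × 840 = 283.5 kN.
Governing: min(534.8, 408.2, 283.5) = 283.5 kN → net-section rupture.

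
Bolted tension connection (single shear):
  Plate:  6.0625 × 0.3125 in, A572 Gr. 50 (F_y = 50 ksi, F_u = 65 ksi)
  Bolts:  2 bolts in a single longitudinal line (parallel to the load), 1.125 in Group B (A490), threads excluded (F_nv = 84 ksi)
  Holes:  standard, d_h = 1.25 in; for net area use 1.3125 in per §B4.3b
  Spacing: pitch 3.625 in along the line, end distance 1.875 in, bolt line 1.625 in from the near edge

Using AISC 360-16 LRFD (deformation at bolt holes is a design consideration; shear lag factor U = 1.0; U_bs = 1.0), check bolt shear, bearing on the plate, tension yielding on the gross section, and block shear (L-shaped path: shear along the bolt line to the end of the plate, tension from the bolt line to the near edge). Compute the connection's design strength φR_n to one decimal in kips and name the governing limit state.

Bolt shear: A_b = π(1.125)²/4 = 0.99402 in². φR_n = 0.75 × 84 × 0.99402 × 2 × 1 = 125.2 kips.
Bearing (0.3125 in plate, F_u = 65 ksi): end bolts L_c = 1.875 − 1.25/2 = 1.25, R_n = min(1.2×1.25×0.3125×65, 2.4×1.125×0.3125×65) = 30.469 kips/bolt; interior L_c = 3.625 − 1.25 = 2.375, R_n = 54.844 kips/bolt. φR_n = 0.75 × (1×30.469 + 1×54.844) = 64.0 kips.
Tension yield (gross): A_g = 6.0625×0.3125 = 1.8945 in². φR_n = 0.90 × 50 × 1.8945 = 85.3 kips.
Block shear: shear path 1×[1.875+1×3.625] = 1×5.5 in, A_gv = 1.7188, A_nv = 1×(5.5 − 1.5×1.3125)×0.3125 = 1.1035 in²; tension to near edge: (1.625 − 0.5×1.3125)×0.3125 = 0.30273 in². R_n = min(0.6×65×1.1035, 0.6×50×1.7188) + 1.0×65×0.30273 = min(43.037, 51.564) + 19.677 = 62.714 kips. φR_n = 0.75 × 62.714 = 47.0 kips.
Governing: min(125.2, 64.0, 85.3, 47.0) = 47.0 kips → block shear.

47.0 kips (block shear governs)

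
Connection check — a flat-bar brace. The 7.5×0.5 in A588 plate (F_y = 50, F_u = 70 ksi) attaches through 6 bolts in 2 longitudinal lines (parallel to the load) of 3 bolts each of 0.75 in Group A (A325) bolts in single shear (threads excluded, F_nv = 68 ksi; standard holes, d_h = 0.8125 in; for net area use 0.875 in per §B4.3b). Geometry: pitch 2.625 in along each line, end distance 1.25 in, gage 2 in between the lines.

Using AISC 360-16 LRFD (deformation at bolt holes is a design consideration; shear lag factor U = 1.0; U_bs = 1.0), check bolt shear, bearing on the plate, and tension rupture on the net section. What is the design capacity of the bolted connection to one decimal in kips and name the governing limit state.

135.2 kips (bolt shear governs)

Bolt shear: A_b = π(0.75)²/4 = 0.44179 in². φR_n = 0.75 × 68 × 0.44179 × 6 × 1 = 135.2 kips.
Bearing (0.5 in plate, F_u = 70 ksi): end bolts L_c = 1.25 − 0.8125/2 = 0.84375, R_n = min(1.2×0.84375×0.5×70, 2.4×0.75×0.5×70) = 35.438 kips/bolt; interior L_c = 2.625 − 0.8125 = 1.8125, R_n = 63 kips/bolt. φR_n = 0.75 × (2×35.438 + 4×63) = 242.2 kips.
Tension rupture (net): A_n = (7.5 − 2×0.875)×0.5 = 2.875 in² (U = 1.0, A_e = A_n). φR_n = 0.75 × 70 × 2.875 = 150.9 kips.
Governing: min(135.2, 242.2, 150.9) = 135.2 kips → bolt shear.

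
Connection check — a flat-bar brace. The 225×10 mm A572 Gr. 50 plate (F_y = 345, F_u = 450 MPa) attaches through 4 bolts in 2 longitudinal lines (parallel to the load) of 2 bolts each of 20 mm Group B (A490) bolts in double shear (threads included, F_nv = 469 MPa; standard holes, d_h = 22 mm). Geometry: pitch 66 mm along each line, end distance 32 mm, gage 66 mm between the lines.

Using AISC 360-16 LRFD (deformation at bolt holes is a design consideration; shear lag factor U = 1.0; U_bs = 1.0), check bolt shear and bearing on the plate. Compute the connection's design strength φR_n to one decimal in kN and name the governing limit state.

494.1 kN (bearing governs)

Bolt shear: A_b = π(20)²/4 = 314.16 mm². φR_n = 0.75 × 469 × 314.16 × 4 × 2 = 884.0 kN.
Bearing (10 mm plate, F_u = 450 MPa): end bolts L_c = 32 − 22/2 = 21, R_n = min(1.2×21×10×450, 2.4×20×10×450) = 113.4 kN/bolt; interior L_c = 66 − 22 = 44, R_n = 216 kN/bolt. φR_n = 0.75 × (2×113.4 + 2×216) = 494.1 kN.
Governing: min(884.0, 494.1) = 494.1 kN → bearing.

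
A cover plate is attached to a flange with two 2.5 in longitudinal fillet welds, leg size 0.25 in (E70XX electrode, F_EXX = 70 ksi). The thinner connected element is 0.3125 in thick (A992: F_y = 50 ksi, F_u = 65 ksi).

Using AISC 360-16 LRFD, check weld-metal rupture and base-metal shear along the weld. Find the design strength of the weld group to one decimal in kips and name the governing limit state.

Weld metal: throat = 0.707×0.25 = 0.17675 in, L = 2×2.5 = 5 in. φR_n = 0.75 × 0.6 × 70 × 0.17675 × 5 = 27.8 kips.
Base metal shear (0.3125 in plate): yield φR_n = 1.0×0.6×50×0.3125×5 = 46.9 kips; rupture φR_n = 0.75×0.6×65×0.3125×5 = 45.7 kips; take 45.7 kips (rupture).
Governing: min(27.8, 45.7) = 27.8 kips → weld metal.

27.8 kips (weld metal governs)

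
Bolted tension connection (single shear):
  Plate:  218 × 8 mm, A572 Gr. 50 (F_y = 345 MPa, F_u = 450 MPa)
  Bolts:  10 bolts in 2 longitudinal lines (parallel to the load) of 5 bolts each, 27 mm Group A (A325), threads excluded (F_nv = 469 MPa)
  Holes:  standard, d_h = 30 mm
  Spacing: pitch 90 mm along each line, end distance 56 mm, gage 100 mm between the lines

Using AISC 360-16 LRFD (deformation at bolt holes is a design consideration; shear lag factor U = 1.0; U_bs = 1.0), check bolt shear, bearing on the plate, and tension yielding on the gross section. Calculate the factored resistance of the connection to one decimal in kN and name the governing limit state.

541.5 kN (gross-section yield governs)

Bolt shear: A_b = π(27)²/4 = 572.56 mm². φR_n = 0.75 × 469 × 572.56 × 10 × 1 = 2014.0 kN.
Bearing (8 mm plate, F_u = 450 MPa): end bolts L_c = 56 − 30/2 = 41, R_n = min(1.2×41×8×450, 2.4×27×8×450) = 177.12 kN/bolt; interior L_c = 90 − 30 = 60, R_n = 233.28 kN/bolt. φR_n = 0.75 × (2×177.12 + 8×233.28) = 1665.4 kN.
Tension yield (gross): A_g = 218×8 = 1744 mm². φR_n = 0.90 × 345 × 1744 = 541.5 kN.
Governing: min(2014.0, 1665.4, 541.5) = 541.5 kN → gross-section yield.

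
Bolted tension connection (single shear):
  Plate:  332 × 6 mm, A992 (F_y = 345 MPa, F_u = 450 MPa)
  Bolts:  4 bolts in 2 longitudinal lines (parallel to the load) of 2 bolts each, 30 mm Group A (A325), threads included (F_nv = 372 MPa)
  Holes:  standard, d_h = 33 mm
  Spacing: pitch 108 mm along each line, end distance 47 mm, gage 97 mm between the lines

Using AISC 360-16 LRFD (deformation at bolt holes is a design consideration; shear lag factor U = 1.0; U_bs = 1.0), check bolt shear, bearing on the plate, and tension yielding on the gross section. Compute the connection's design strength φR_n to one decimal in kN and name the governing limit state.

Bolt shear: A_b = π(30)²/4 = 706.86 mm². φR_n = 0.75 × 372 × 706.86 × 4 × 1 = 788.9 kN.
Bearing (6 mm plate, F_u = 450 MPa): end bolts L_c = 47 − 33/2 = 30.5, R_n = min(1.2×30.5×6×450, 2.4×30×6×450) = 98.82 kN/bolt; interior L_c = 108 − 33 = 75, R_n = 194.4 kN/bolt. φR_n = 0.75 × (2×98.82 + 2×194.4) = 439.8 kN.
Tension yield (gross): A_g = 332×6 = 1992 mm². φR_n = 0.90 × 345 × 1992 = 618.5 kN.
Governing: min(788.9, 439.8, 618.5) = 439.8 kN → bearing.

439.8 kN (bearing governs)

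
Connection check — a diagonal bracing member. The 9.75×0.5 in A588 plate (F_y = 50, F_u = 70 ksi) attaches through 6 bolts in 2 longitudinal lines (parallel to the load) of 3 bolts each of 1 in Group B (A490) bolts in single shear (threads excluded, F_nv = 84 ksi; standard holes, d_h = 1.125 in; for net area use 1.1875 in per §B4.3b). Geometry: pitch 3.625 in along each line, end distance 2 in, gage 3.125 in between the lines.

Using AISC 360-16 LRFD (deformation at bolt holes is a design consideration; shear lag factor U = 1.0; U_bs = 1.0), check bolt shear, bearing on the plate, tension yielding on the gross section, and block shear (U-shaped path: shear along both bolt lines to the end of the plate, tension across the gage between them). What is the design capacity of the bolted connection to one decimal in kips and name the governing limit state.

Bolt shear: A_b = π(1)²/4 = 0.7854 in². φR_n = 0.75 × 84 × 0.7854 × 6 × 1 = 296.9 kips.
Bearing (0.5 in plate, F_u = 70 ksi): end bolts L_c = 2 − 1.125/2 = 1.4375, R_n = min(1.2×1.4375×0.5×70, 2.4×1×0.5×70) = 60.375 kips/bolt; interior L_c = 3.625 − 1.125 = 2.5, R_n = 84 kips/bolt. φR_n = 0.75 × (2×60.375 + 4×84) = 342.6 kips.
Tension yield (gross): A_g = 9.75×0.5 = 4.875 in². φR_n = 0.90 × 50 × 4.875 = 219.4 kips.
Block shear: shear path 2×[2+2×3.625] = 2×9.25 in, A_gv = 9.25, A_nv = 2×(9.25 − 2.5×1.1875)×0.5 = 6.2813 in²; tension across gage: (3.125 − 1×1.1875)×0.5 = 0.96875 in². R_n = min(0.6×70×6.2813, 0.6×50×9.25) + 1.0×70×0.96875 = min(263.81, 277.5) + 67.813 = 331.62 kips. φR_n = 0.75 × 331.62 = 248.7 kips.
Governing: min(296.9, 342.6, 219.4, 248.7) = 219.4 kips → gross-section yield.

219.4 kips (gross-section yield governs)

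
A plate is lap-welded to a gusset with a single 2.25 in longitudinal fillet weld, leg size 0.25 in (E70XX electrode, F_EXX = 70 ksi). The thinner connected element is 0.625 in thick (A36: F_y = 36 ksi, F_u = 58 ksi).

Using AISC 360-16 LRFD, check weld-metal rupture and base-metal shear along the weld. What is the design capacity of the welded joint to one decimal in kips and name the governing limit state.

Weld metal: throat = 0.707×0.25 = 0.17675 in, L = 2.25 in. φR_n = 0.75 × 0.6 × 70 × 0.17675 × 2.25 = 12.5 kips.
Base metal shear (0.625 in plate): yield φR_n = 1.0×0.6×36×0.625×2.25 = 30.4 kips; rupture φR_n = 0.75×0.6×58×0.625×2.25 = 36.7 kips; take 30.4 kips (yield).
Governing: min(12.5, 30.4) = 12.5 kips → weld metal.

12.5 kips (weld metal governs)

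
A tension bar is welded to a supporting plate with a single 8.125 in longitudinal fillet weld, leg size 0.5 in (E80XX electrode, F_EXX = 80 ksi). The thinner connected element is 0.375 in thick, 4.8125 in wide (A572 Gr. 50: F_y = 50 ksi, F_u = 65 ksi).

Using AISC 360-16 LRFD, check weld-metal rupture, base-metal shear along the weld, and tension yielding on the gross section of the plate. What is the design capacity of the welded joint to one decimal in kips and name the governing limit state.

Weld metal: throat = 0.707×0.5 = 0.3535 in, L = 8.125 in. φR_n = 0.75 × 0.6 × 80 × 0.3535 × 8.125 = 103.4 kips.
Base metal shear (0.375 in plate): yield φR_n = 1.0×0.6×50×0.375×8.125 = 91.4 kips; rupture φR_n = 0.75×0.6×65×0.375×8.125 = 89.1 kips; take 89.1 kips (rupture).
Tension yield (gross): A_g = 4.8125×0.375 = 1.8047 in². φR_n = 0.90 × 50 × 1.8047 = 81.2 kips.
Governing: min(103.4, 89.1, 81.2) = 81.2 kips → gross-section yield.

81.2 kips (gross-section yield governs)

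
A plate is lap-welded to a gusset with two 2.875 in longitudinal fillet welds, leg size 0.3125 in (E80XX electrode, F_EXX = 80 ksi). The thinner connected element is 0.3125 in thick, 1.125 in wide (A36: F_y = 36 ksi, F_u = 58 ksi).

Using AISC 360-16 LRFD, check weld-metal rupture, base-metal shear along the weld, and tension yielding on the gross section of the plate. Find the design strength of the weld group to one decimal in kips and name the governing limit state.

11.4 kips (gross-section yield governs)

Weld metal: throat = 0.707×0.3125 = 0.22094 in, L = 2×2.875 = 5.75 in. φR_n = 0.75 × 0.6 × 80 × 0.22094 × 5.75 = 45.7 kips.
Base metal shear (0.3125 in plate): yield φR_n = 1.0×0.6×36×0.3125×5.75 = 38.8 kips; rupture φR_n = 0.75×0.6×58×0.3125×5.75 = 46.9 kips; take 38.8 kips (yield).
Tension yield (gross): A_g = 1.125×0.3125 = 0.35156 in². φR_n = 0.90 × 36 × 0.35156 = 11.4 kips.
Governing: min(45.7, 38.8, 11.4) = 11.4 kips → gross-section yield.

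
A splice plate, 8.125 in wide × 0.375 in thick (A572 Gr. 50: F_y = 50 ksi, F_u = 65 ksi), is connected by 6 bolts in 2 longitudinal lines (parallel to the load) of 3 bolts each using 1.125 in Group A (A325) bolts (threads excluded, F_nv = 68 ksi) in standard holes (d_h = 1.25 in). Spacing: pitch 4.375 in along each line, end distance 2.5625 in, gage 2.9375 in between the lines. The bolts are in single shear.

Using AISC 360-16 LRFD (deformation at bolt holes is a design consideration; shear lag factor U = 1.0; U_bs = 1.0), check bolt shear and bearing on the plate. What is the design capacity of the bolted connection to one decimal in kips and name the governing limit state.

282.4 kips (bearing governs)

Bolt shear: A_b = π(1.125)²/4 = 0.99402 in². φR_n = 0.75 × 68 × 0.99402 × 6 × 1 = 304.2 kips.
Bearing (0.375 in plate, F_u = 65 ksi): end bolts L_c = 2.5625 − 1.25/2 = 1.9375, R_n = min(1.2×1.9375×0.375×65, 2.4×1.125×0.375×65) = 56.672 kips/bolt; interior L_c = 4.375 − 1.25 = 3.125, R_n = 65.813 kips/bolt. φR_n = 0.75 × (2×56.672 + 4×65.813) = 282.4 kips.
Governing: min(304.2, 282.4) = 282.4 kips → bearing.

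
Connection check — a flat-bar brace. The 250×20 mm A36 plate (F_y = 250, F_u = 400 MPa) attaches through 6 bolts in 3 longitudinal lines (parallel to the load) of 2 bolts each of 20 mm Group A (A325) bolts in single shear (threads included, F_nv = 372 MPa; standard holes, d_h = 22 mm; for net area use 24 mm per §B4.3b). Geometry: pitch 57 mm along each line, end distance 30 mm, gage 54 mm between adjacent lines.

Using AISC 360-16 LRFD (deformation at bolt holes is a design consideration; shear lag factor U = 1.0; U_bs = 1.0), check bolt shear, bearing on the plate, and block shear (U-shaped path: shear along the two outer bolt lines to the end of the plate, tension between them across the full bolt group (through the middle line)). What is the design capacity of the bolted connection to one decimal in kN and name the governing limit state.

525.9 kN (bolt shear governs)

Bolt shear: A_b = π(20)²/4 = 314.16 mm². φR_n = 0.75 × 372 × 314.16 × 6 × 1 = 525.9 kN.
Bearing (20 mm plate, F_u = 400 MPa): end bolts L_c = 30 − 22/2 = 19, R_n = min(1.2×19×20×400, 2.4×20×20×400) = 182.4 kN/bolt; interior L_c = 57 − 22 = 35, R_n = 336 kN/bolt. φR_n = 0.75 × (3×182.4 + 3×336) = 1166.4 kN.
Block shear: shear path 2×[30+1×57] = 2×87 mm, A_gv = 3480, A_nv = 2×(87 − 1.5×24)×20 = 2040 mm²; tension across gage: (108 − 2×24)×20 = 1200 mm². R_n = min(0.6×400×2040, 0.6×250×3480) + 1.0×400×1200 = min(489.6, 522) + 480 = 969.6 kN. φR_n = 0.75 × 969.6 = 727.2 kN.
Governing: min(525.9, 1166.4, 727.2) = 525.9 kN → bolt shear.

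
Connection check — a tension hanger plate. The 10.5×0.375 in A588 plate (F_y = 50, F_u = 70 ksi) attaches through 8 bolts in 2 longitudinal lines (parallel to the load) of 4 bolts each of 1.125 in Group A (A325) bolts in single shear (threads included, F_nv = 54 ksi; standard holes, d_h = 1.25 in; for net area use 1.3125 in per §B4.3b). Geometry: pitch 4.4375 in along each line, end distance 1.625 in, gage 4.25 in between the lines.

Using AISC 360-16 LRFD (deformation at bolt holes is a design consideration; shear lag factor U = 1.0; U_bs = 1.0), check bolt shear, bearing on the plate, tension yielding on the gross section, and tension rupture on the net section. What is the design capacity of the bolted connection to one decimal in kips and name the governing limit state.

Bolt shear: A_b = π(1.125)²/4 = 0.99402 in². φR_n = 0.75 × 54 × 0.99402 × 8 × 1 = 322.1 kips.
Bearing (0.375 in plate, F_u = 70 ksi): end bolts L_c = 1.625 − 1.25/2 = 1, R_n = min(1.2×1×0.375×70, 2.4×1.125×0.375×70) = 31.5 kips/bolt; interior L_c = 4.4375 − 1.25 = 3.1875, R_n = 70.875 kips/bolt. φR_n = 0.75 × (2×31.5 + 6×70.875) = 366.2 kips.
Tension yield (gross): A_g = 10.5×0.375 = 3.9375 in². φR_n = 0.90 × 50 × 3.9375 = 177.2 kips.
Tension rupture (net): A_n = (10.5 − 2×1.3125)×0.375 = 2.9531 in² (U = 1.0, A_e = A_n). φR_n = 0.75 × 70 × 2.9531 = 155.0 kips.
Governing: min(322.1, 366.2, 177.2, 155.0) = 155.0 kips → net-section rupture.

155.0 kips (net-section rupture governs)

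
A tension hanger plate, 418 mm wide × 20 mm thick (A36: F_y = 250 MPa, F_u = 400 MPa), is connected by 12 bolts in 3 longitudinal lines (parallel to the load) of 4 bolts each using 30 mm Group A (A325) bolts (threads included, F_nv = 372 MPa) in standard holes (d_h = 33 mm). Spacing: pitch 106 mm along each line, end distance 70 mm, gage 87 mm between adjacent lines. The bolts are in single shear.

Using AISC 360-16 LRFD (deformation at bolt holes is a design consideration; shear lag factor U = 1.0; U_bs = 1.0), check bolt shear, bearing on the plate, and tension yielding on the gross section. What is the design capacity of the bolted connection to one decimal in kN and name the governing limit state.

1881.0 kN (gross-section yield governs)

Bolt shear: A_b = π(30)²/4 = 706.86 mm². φR_n = 0.75 × 372 × 706.86 × 12 × 1 = 2366.6 kN.
Bearing (20 mm plate, F_u = 400 MPa): end bolts L_c = 70 − 33/2 = 53.5, R_n = min(1.2×53.5×20×400, 2.4×30×20×400) = 513.6 kN/bolt; interior L_c = 106 − 33 = 73, R_n = 576 kN/bolt. φR_n = 0.75 × (3×513.6 + 9×576) = 5043.6 kN.
Tension yield (gross): A_g = 418×20 = 8360 mm². φR_n = 0.90 × 250 × 8360 = 1881.0 kN.
Governing: min(2366.6, 5043.6, 1881.0) = 1881.0 kN → gross-section yield.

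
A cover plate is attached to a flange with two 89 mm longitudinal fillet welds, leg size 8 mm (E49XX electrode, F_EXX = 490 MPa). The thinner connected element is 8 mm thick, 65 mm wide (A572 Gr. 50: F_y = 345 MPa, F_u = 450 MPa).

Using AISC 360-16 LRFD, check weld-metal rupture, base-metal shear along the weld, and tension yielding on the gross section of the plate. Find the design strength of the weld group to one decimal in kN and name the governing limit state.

161.5 kN (gross-section yield governs)

Weld metal: throat = 0.707×8 = 5.656 mm, L = 2×89 = 178 mm. φR_n = 0.75 × 0.6 × 490 × 5.656 × 178 = 222.0 kN.
Base metal shear (8 mm plate): yield φR_n = 1.0×0.6×345×8×178 = 294.8 kN; rupture φR_n = 0.75×0.6×450×8×178 = 288.4 kN; take 288.4 kN (rupture).
Tension yield (gross): A_g = 65×8 = 520 mm². φR_n = 0.90 × 345 × 520 = 161.5 kN.
Governing: min(222.0, 288.4, 161.5) = 161.5 kN → gross-section yield.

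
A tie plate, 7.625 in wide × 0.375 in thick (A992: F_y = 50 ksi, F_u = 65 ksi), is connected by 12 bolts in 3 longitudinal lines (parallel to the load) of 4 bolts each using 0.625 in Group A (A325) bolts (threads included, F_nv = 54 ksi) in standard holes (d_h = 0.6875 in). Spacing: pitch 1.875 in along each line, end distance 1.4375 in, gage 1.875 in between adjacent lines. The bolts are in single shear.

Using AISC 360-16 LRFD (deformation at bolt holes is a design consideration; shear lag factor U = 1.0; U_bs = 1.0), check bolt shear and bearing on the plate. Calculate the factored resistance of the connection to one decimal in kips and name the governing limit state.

Bolt shear: A_b = π(0.625)²/4 = 0.3068 in². φR_n = 0.75 × 54 × 0.3068 × 12 × 1 = 149.1 kips.
Bearing (0.375 in plate, F_u = 65 ksi): end bolts L_c = 1.4375 − 0.6875/2 = 1.09375, R_n = min(1.2×1.09375×0.375×65, 2.4×0.625×0.375×65) = 31.992 kips/bolt; interior L_c = 1.875 − 0.6875 = 1.1875, R_n = 34.734 kips/bolt. φR_n = 0.75 × (3×31.992 + 9×34.734) = 306.4 kips.
Governing: min(149.1, 306.4) = 149.1 kips → bolt shear.

149.1 kips (bolt shear governs)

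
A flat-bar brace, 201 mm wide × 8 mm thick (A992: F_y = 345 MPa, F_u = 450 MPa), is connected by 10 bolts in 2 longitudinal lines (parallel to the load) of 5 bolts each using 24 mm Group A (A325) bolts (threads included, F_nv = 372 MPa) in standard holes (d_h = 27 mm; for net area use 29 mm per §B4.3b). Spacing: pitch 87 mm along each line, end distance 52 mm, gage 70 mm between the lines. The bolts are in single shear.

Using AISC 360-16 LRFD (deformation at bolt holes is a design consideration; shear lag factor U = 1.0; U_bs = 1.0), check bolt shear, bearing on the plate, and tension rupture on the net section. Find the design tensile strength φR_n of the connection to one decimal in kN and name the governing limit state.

Bolt shear: A_b = π(24)²/4 = 452.39 mm². φR_n = 0.75 × 372 × 452.39 × 10 × 1 = 1262.2 kN.
Bearing (8 mm plate, F_u = 450 MPa): end bolts L_c = 52 − 27/2 = 38.5, R_n = min(1.2×38.5×8×450, 2.4×24×8×450) = 166.32 kN/bolt; interior L_c = 87 − 27 = 60, R_n = 207.36 kN/bolt. φR_n = 0.75 × (2×166.32 + 8×207.36) = 1493.6 kN.
Tension rupture (net): A_n = (201 − 2×29)×8 = 1144 mm² (U = 1.0, A_e = A_n). φR_n = 0.75 × 450 × 1144 = 386.1 kN.
Governing: min(1262.2, 1493.6, 386.1) = 386.1 kN → net-section rupture.

386.1 kN (net-section rupture governs)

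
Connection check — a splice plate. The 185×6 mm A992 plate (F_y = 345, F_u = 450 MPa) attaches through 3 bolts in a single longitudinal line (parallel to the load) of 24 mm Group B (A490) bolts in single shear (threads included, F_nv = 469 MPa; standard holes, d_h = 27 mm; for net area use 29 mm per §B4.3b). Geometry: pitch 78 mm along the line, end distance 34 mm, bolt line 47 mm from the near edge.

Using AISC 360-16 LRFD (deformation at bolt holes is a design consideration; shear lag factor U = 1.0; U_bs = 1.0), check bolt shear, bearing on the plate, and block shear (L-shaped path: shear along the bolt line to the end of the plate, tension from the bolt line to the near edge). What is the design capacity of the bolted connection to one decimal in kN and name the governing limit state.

Bolt shear: A_b = π(24)²/4 = 452.39 mm². φR_n = 0.75 × 469 × 452.39 × 3 × 1 = 477.4 kN.
Bearing (6 mm plate, F_u = 450 MPa): end bolts L_c = 34 − 27/2 = 20.5, R_n = min(1.2×20.5×6×450, 2.4×24×6×450) = 66.42 kN/bolt; interior L_c = 78 − 27 = 51, R_n = 155.52 kN/bolt. φR_n = 0.75 × (1×66.42 + 2×155.52) = 283.1 kN.
Block shear: shear path 1×[34+2×78] = 1×190 mm, A_gv = 1140, A_nv = 1×(190 − 2.5×29)×6 = 705 mm²; tension to near edge: (47 − 0.5×29)×6 = 195 mm². R_n = min(0.6×450×705, 0.6×345×1140) + 1.0×450×195 = min(190.35, 235.98) + 87.75 = 278.1 kN. φR_n = 0.75 × 278.1 = 208.6 kN.
Governing: min(477.4, 283.1, 208.6) = 208.6 kN → block shear.

208.6 kN (block shear governs)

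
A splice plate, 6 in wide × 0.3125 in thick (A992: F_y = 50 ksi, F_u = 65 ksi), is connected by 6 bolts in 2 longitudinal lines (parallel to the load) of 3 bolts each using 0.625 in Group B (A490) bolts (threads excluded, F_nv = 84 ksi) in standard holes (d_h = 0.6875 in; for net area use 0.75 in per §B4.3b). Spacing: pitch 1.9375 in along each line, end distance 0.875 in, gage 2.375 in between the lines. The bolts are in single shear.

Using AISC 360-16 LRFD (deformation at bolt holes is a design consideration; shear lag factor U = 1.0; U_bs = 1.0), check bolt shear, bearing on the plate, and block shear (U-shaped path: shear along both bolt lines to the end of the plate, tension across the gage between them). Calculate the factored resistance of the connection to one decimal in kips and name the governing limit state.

Bolt shear: A_b = π(0.625)²/4 = 0.3068 in². φR_n = 0.75 × 84 × 0.3068 × 6 × 1 = 116.0 kips.
Bearing (0.3125 in plate, F_u = 65 ksi): end bolts L_c = 0.875 − 0.6875/2 = 0.53125, R_n = min(1.2×0.53125×0.3125×65, 2.4×0.625×0.3125×65) = 12.949 kips/bolt; interior L_c = 1.9375 − 0.6875 = 1.25, R_n = 30.469 kips/bolt. φR_n = 0.75 × (2×12.949 + 4×30.469) = 110.8 kips.
Block shear: shear path 2×[0.875+2×1.9375] = 2×4.75 in, A_gv = 2.9688, A_nv = 2×(4.75 − 2.5×0.75)×0.3125 = 1.7969 in²; tension across gage: (2.375 − 1×0.75)×0.3125 = 0.50781 in². R_n = min(0.6×65×1.7969, 0.6×50×2.9688) + 1.0×65×0.50781 = min(70.079, 89.064) + 33.008 = 103.09 kips. φR_n = 0.75 × 103.09 = 77.3 kips.
Governing: min(116.0, 110.8, 77.3) = 77.3 kips → block shear.

77.3 kips (block shear governs)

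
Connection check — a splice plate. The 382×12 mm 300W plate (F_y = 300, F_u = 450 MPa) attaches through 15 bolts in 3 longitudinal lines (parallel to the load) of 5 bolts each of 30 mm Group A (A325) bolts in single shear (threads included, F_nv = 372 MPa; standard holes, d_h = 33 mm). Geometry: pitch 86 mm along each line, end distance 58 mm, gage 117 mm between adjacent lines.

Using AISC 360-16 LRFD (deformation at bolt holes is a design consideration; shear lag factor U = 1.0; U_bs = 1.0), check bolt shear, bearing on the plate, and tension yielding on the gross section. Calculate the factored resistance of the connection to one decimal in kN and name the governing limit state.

1237.7 kN (gross-section yield governs)

Bolt shear: A_b = π(30)²/4 = 706.86 mm². φR_n = 0.75 × 372 × 706.86 × 15 × 1 = 2958.2 kN.
Bearing (12 mm plate, F_u = 450 MPa): end bolts L_c = 58 − 33/2 = 41.5, R_n = min(1.2×41.5×12×450, 2.4×30×12×450) = 268.92 kN/bolt; interior L_c = 86 − 33 = 53, R_n = 343.44 kN/bolt. φR_n = 0.75 × (3×268.92 + 12×343.44) = 3696.0 kN.
Tension yield (gross): A_g = 382×12 = 4584 mm². φR_n = 0.90 × 300 × 4584 = 1237.7 kN.
Governing: min(2958.2, 3696.0, 1237.7) = 1237.7 kN → gross-section yield.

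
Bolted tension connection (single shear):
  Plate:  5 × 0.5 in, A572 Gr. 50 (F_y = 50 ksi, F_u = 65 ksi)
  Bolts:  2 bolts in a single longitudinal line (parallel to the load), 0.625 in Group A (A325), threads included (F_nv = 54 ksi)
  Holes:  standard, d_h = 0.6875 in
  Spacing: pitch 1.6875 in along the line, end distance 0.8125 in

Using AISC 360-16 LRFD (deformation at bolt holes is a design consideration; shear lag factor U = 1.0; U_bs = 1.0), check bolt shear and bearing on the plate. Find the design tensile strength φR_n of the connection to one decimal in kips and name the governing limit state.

24.9 kips (bolt shear governs)

Bolt shear: A_b = π(0.625)²/4 = 0.3068 in². φR_n = 0.75 × 54 × 0.3068 × 2 × 1 = 24.9 kips.
Bearing (0.5 in plate, F_u = 65 ksi): end bolts L_c = 0.8125 − 0.6875/2 = 0.46875, R_n = min(1.2×0.46875×0.5×65, 2.4×0.625×0.5×65) = 18.281 kips/bolt; interior L_c = 1.6875 − 0.6875 = 1, R_n = 39 kips/bolt. φR_n = 0.75 × (1×18.281 + 1×39) = 43.0 kips.
Governing: min(24.9, 43.0) = 24.9 kips → bolt shear.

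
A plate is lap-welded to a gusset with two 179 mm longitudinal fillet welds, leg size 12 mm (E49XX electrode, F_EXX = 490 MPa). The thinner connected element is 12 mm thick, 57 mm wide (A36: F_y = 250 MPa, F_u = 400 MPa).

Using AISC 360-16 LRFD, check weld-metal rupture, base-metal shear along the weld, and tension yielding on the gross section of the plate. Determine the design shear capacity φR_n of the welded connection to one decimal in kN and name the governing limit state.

153.9 kN (gross-section yield governs)

Weld metal: throat = 0.707×12 = 8.484 mm, L = 2×179 = 358 mm. φR_n = 0.75 × 0.6 × 490 × 8.484 × 358 = 669.7 kN.
Base metal shear (12 mm plate): yield φR_n = 1.0×0.6×250×12×358 = 644.4 kN; rupture φR_n = 0.75×0.6×400×12×358 = 773.3 kN; take 644.4 kN (yield).
Tension yield (gross): A_g = 57×12 = 684 mm². φR_n = 0.90 × 250 × 684 = 153.9 kN.
Governing: min(669.7, 644.4, 153.9) = 153.9 kN → gross-section yield.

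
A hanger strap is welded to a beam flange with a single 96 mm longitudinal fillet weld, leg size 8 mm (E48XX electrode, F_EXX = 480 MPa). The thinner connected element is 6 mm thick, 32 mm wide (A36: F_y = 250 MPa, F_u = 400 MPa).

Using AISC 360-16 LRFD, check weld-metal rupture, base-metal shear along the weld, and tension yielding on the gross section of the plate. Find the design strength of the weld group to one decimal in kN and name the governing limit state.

Weld metal: throat = 0.707×8 = 5.656 mm, L = 96 mm. φR_n = 0.75 × 0.6 × 480 × 5.656 × 96 = 117.3 kN.
Base metal shear (6 mm plate): yield φR_n = 1.0×0.6×250×6×96 = 86.4 kN; rupture φR_n = 0.75×0.6×400×6×96 = 103.7 kN; take 86.4 kN (yield).
Tension yield (gross): A_g = 32×6 = 192 mm². φR_n = 0.90 × 250 × 192 = 43.2 kN.
Governing: min(117.3, 86.4, 43.2) = 43.2 kN → gross-section yield.

43.2 kN (gross-section yield governs)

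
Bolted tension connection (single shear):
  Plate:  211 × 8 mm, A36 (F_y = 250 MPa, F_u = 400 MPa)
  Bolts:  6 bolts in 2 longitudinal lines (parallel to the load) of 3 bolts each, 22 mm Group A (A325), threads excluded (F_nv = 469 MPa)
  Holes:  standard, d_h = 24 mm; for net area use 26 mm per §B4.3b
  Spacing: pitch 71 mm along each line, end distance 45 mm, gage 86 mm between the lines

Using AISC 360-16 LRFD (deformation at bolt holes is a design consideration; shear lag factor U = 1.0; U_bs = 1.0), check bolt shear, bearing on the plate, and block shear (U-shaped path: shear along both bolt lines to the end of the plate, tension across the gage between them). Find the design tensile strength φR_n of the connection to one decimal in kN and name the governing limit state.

480.6 kN (block shear governs)

Bolt shear: A_b = π(22)²/4 = 380.13 mm². φR_n = 0.75 × 469 × 380.13 × 6 × 1 = 802.3 kN.
Bearing (8 mm plate, F_u = 400 MPa): end bolts L_c = 45 − 24/2 = 33, R_n = min(1.2×33×8×400, 2.4×22×8×400) = 126.72 kN/bolt; interior L_c = 71 − 24 = 47, R_n = 168.96 kN/bolt. φR_n = 0.75 × (2×126.72 + 4×168.96) = 697.0 kN.
Block shear: shear path 2×[45+2×71] = 2×187 mm, A_gv = 2992, A_nv = 2×(187 − 2.5×26)×8 = 1952 mm²; tension across gage: (86 − 1×26)×8 = 480 mm². R_n = min(0.6×400×1952, 0.6×250×2992) + 1.0×400×480 = min(468.48, 448.8) + 192 = 640.8 kN. φR_n = 0.75 × 640.8 = 480.6 kN.
Governing: min(802.3, 697.0, 480.6) = 480.6 kN → block shear.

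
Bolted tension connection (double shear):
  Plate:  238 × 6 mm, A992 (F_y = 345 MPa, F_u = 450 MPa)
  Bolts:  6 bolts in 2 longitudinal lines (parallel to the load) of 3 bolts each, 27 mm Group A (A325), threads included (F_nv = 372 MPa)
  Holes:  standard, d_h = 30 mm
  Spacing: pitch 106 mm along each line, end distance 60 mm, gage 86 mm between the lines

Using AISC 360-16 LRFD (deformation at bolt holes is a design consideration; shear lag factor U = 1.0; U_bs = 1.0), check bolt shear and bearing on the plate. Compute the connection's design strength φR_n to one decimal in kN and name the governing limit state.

Bolt shear: A_b = π(27)²/4 = 572.56 mm². φR_n = 0.75 × 372 × 572.56 × 6 × 2 = 1916.9 kN.
Bearing (6 mm plate, F_u = 450 MPa): end bolts L_c = 60 − 30/2 = 45, R_n = min(1.2×45×6×450, 2.4×27×6×450) = 145.8 kN/bolt; interior L_c = 106 − 30 = 76, R_n = 174.96 kN/bolt. φR_n = 0.75 × (2×145.8 + 4×174.96) = 743.6 kN.
Governing: min(1916.9, 743.6) = 743.6 kN → bearing.

743.6 kN (bearing governs)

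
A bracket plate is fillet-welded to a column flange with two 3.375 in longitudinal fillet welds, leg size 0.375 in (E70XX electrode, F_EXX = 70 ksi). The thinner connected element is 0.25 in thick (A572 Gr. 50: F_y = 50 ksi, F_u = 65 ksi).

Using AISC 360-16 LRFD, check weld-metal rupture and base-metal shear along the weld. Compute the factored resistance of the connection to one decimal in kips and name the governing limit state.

Weld metal: throat = 0.707×0.375 = 0.26513 in, L = 2×3.375 = 6.75 in. φR_n = 0.75 × 0.6 × 70 × 0.26513 × 6.75 = 56.4 kips.
Base metal shear (0.25 in plate): yield φR_n = 1.0×0.6×50×0.25×6.75 = 50.6 kips; rupture φR_n = 0.75×0.6×65×0.25×6.75 = 49.4 kips; take 49.4 kips (rupture).
Governing: min(56.4, 49.4) = 49.4 kips → base-metal shear.

49.4 kips (base-metal shear governs)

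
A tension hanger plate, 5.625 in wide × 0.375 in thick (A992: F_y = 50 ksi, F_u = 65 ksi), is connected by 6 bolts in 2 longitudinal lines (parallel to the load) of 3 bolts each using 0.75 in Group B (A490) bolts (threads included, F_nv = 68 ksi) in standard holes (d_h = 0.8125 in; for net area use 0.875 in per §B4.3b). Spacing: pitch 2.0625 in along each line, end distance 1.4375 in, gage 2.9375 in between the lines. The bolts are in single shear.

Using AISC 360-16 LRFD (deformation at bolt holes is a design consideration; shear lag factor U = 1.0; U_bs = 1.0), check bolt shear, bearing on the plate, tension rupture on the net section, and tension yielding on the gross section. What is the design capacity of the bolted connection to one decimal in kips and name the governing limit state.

Bolt shear: A_b = π(0.75)²/4 = 0.44179 in². φR_n = 0.75 × 68 × 0.44179 × 6 × 1 = 135.2 kips.
Bearing (0.375 in plate, F_u = 65 ksi): end bolts L_c = 1.4375 − 0.8125/2 = 1.03125, R_n = min(1.2×1.03125×0.375×65, 2.4×0.75×0.375×65) = 30.164 kips/bolt; interior L_c = 2.0625 − 0.8125 = 1.25, R_n = 36.563 kips/bolt. φR_n = 0.75 × (2×30.164 + 4×36.563) = 154.9 kips.
Tension rupture (net): A_n = (5.625 − 2×0.875)×0.375 = 1.4531 in² (U = 1.0, A_e = A_n). φR_n = 0.75 × 65 × 1.4531 = 70.8 kips.
Tension yield (gross): A_g = 5.625×0.375 = 2.1094 in². φR_n = 0.90 × 50 × 2.1094 = 94.9 kips.
Governing: min(135.2, 154.9, 70.8, 94.9) = 70.8 kips → net-section rupture.

70.8 kips (net-section rupture governs)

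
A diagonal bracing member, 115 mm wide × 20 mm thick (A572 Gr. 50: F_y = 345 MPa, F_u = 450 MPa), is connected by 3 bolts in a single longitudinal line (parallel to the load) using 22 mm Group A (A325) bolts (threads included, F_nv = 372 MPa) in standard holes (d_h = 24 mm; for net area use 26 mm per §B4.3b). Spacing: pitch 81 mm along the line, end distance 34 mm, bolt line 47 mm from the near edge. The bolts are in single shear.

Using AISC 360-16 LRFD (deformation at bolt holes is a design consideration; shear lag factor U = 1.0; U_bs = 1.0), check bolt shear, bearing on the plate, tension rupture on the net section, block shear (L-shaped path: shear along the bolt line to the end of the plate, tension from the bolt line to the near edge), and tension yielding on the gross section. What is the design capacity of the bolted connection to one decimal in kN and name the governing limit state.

318.2 kN (bolt shear governs)

Bolt shear: A_b = π(22)²/4 = 380.13 mm². φR_n = 0.75 × 372 × 380.13 × 3 × 1 = 318.2 kN.
Bearing (20 mm plate, F_u = 450 MPa): end bolts L_c = 34 − 24/2 = 22, R_n = min(1.2×22×20×450, 2.4×22×20×450) = 237.6 kN/bolt; interior L_c = 81 − 24 = 57, R_n = 475.2 kN/bolt. φR_n = 0.75 × (1×237.6 + 2×475.2) = 891.0 kN.
Tension rupture (net): A_n = (115 − 1×26)×20 = 1780 mm² (U = 1.0, A_e = A_n). φR_n = 0.75 × 450 × 1780 = 600.8 kN.
Block shear: shear path 1×[34+2×81] = 1×196 mm, A_gv = 3920, A_nv = 1×(196 − 2.5×26)×20 = 2620 mm²; tension to near edge: (47 − 0.5×26)×20 = 680 mm². R_n = min(0.6×450×2620, 0.6×345×3920) + 1.0×450×680 = min(707.4, 811.44) + 306 = 1013.4 kN. φR_n = 0.75 × 1013.4 = 760.1 kN.
Tension yield (gross): A_g = 115×20 = 2300 mm². φR_n = 0.90 × 345 × 2300 = 714.2 kN.
Governing: min(318.2, 891.0, 600.8, 760.1, 714.2) = 318.2 kN → bolt shear.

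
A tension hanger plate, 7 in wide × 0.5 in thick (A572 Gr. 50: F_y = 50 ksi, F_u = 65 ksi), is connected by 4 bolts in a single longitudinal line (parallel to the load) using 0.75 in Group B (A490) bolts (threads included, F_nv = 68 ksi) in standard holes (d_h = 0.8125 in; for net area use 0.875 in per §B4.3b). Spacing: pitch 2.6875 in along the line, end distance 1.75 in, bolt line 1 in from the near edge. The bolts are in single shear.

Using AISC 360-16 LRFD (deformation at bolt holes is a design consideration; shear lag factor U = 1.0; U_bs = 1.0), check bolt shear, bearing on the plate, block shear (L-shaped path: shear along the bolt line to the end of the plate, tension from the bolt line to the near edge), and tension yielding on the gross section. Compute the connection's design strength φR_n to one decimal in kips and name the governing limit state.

90.1 kips (bolt shear governs)

Bolt shear: A_b = π(0.75)²/4 = 0.44179 in². φR_n = 0.75 × 68 × 0.44179 × 4 × 1 = 90.1 kips.
Bearing (0.5 in plate, F_u = 65 ksi): end bolts L_c = 1.75 − 0.8125/2 = 1.34375, R_n = min(1.2×1.34375×0.5×65, 2.4×0.75×0.5×65) = 52.406 kips/bolt; interior L_c = 2.6875 − 0.8125 = 1.875, R_n = 58.5 kips/bolt. φR_n = 0.75 × (1×52.406 + 3×58.5) = 170.9 kips.
Block shear: shear path 1×[1.75+3×2.6875] = 1×9.8125 in, A_gv = 4.9063, A_nv = 1×(9.8125 − 3.5×0.875)×0.5 = 3.375 in²; tension to near edge: (1 − 0.5×0.875)×0.5 = 0.28125 in². R_n = min(0.6×65×3.375, 0.6×50×4.9063) + 1.0×65×0.28125 = min(131.63, 147.19) + 18.281 = 149.91 kips. φR_n = 0.75 × 149.91 = 112.4 kips.
Tension yield (gross): A_g = 7×0.5 = 3.5 in². φR_n = 0.90 × 50 × 3.5 = 157.5 kips.
Governing: min(90.1, 170.9, 112.4, 157.5) = 90.1 kips → bolt shear.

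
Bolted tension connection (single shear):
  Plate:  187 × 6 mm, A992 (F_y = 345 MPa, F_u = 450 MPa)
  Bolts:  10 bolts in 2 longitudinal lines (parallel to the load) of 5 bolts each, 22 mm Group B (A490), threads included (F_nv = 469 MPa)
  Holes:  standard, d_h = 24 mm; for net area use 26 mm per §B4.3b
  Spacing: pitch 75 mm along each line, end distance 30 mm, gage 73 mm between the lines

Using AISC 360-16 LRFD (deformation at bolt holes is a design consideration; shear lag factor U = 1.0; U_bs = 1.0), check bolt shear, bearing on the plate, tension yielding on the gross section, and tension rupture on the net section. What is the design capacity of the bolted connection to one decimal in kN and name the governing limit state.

273.4 kN (net-section rupture governs)

Bolt shear: A_b = π(22)²/4 = 380.13 mm². φR_n = 0.75 × 469 × 380.13 × 10 × 1 = 1337.1 kN.
Bearing (6 mm plate, F_u = 450 MPa): end bolts L_c = 30 − 24/2 = 18, R_n = min(1.2×18×6×450, 2.4×22×6×450) = 58.32 kN/bolt; interior L_c = 75 − 24 = 51, R_n = 142.56 kN/bolt. φR_n = 0.75 × (2×58.32 + 8×142.56) = 942.8 kN.
Tension yield (gross): A_g = 187×6 = 1122 mm². φR_n = 0.90 × 345 × 1122 = 348.4 kN.
Tension rupture (net): A_n = (187 − 2×26)×6 = 810 mm² (U = 1.0, A_e = A_n). φR_n = 0.75 × 450 × 810 = 273.4 kN.
Governing: min(1337.1, 942.8, 348.4, 273.4) = 273.4 kN → net-section rupture.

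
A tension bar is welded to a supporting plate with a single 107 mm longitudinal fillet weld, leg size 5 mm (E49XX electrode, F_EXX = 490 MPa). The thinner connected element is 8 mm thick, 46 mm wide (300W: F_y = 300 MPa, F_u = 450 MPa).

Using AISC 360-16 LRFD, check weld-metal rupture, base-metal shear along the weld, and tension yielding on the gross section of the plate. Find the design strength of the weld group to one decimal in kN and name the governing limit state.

Weld metal: throat = 0.707×5 = 3.535 mm, L = 107 mm. φR_n = 0.75 × 0.6 × 490 × 3.535 × 107 = 83.4 kN.
Base metal shear (8 mm plate): yield φR_n = 1.0×0.6×300×8×107 = 154.1 kN; rupture φR_n = 0.75×0.6×450×8×107 = 173.3 kN; take 154.1 kN (yield).
Tension yield (gross): A_g = 46×8 = 368 mm². φR_n = 0.90 × 300 × 368 = 99.4 kN.
Governing: min(83.4, 154.1, 99.4) = 83.4 kN → weld metal.

83.4 kN (weld metal governs)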